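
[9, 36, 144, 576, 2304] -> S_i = 9*4^i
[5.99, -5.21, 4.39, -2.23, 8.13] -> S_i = Random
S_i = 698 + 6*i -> [698, 704, 710, 716, 722]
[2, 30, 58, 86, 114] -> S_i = 2 + 28*i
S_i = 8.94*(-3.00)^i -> [8.94, -26.82, 80.46, -241.38, 724.14]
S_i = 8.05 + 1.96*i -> [8.05, 10.01, 11.97, 13.93, 15.89]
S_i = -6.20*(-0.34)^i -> [-6.2, 2.11, -0.72, 0.24, -0.08]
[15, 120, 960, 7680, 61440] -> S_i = 15*8^i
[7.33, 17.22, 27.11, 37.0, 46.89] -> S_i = 7.33 + 9.89*i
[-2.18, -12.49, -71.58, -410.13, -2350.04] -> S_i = -2.18*5.73^i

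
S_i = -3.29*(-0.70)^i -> [-3.29, 2.3, -1.61, 1.13, -0.79]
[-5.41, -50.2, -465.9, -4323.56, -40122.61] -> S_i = -5.41*9.28^i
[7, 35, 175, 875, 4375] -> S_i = 7*5^i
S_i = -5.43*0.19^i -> [-5.43, -1.03, -0.2, -0.04, -0.01]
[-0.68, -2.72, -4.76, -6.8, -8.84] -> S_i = -0.68 + -2.04*i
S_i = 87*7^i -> [87, 609, 4263, 29841, 208887]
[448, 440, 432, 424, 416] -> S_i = 448 + -8*i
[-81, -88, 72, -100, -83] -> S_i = Random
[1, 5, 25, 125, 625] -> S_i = 1*5^i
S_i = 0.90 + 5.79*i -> [0.9, 6.69, 12.48, 18.27, 24.06]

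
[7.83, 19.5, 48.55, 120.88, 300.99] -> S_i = 7.83*2.49^i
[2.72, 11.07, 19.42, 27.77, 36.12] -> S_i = 2.72 + 8.35*i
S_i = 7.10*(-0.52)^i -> [7.1, -3.69, 1.92, -1.0, 0.52]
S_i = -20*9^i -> [-20, -180, -1620, -14580, -131220]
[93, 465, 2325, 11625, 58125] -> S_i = 93*5^i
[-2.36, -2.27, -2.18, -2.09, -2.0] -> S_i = -2.36 + 0.09*i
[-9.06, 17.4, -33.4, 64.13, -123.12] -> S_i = -9.06*(-1.92)^i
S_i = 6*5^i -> [6, 30, 150, 750, 3750]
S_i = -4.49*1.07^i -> [-4.49, -4.8, -5.14, -5.5, -5.89]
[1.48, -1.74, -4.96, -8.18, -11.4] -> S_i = 1.48 + -3.22*i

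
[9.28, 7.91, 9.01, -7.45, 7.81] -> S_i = Random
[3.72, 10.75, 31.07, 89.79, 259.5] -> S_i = 3.72*2.89^i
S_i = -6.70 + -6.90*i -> [-6.7, -13.6, -20.5, -27.4, -34.3]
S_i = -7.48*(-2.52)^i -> [-7.48, 18.85, -47.5, 119.7, -301.65]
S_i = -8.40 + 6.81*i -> [-8.4, -1.59, 5.22, 12.03, 18.84]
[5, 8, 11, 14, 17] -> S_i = 5 + 3*i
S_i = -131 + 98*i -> [-131, -33, 65, 163, 261]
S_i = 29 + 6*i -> [29, 35, 41, 47, 53]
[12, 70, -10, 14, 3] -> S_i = Random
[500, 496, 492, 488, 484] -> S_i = 500 + -4*i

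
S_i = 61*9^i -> [61, 549, 4941, 44469, 400221]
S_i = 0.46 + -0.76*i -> [0.46, -0.3, -1.06, -1.82, -2.58]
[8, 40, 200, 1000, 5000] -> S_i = 8*5^i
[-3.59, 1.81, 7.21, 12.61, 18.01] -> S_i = -3.59 + 5.40*i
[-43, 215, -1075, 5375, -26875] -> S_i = -43*-5^i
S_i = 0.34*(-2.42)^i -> [0.34, -0.82, 1.99, -4.82, 11.66]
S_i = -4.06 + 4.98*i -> [-4.06, 0.92, 5.9, 10.88, 15.86]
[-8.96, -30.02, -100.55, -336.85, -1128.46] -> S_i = -8.96*3.35^i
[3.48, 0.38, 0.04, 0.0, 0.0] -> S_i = 3.48*0.11^i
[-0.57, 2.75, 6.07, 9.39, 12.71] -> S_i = -0.57 + 3.32*i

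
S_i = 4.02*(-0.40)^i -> [4.02, -1.61, 0.64, -0.26, 0.1]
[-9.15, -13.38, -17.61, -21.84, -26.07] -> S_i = -9.15 + -4.23*i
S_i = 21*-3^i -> [21, -63, 189, -567, 1701]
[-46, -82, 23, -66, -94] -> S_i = Random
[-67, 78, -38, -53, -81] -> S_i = Random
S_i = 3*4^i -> [3, 12, 48, 192, 768]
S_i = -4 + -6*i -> [-4, -10, -16, -22, -28]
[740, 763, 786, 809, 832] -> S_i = 740 + 23*i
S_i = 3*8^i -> [3, 24, 192, 1536, 12288]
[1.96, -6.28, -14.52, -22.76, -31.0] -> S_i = 1.96 + -8.24*i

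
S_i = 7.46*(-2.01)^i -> [7.46, -14.99, 30.14, -60.58, 121.77]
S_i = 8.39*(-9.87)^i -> [8.39, -82.81, 817.33, -8067.03, 79621.54]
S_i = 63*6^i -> [63, 378, 2268, 13608, 81648]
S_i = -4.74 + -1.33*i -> [-4.74, -6.07, -7.4, -8.73, -10.06]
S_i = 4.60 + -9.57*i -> [4.6, -4.97, -14.54, -24.11, -33.68]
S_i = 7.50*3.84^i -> [7.5, 28.8, 110.59, 424.67, 1630.75]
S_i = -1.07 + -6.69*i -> [-1.07, -7.76, -14.45, -21.14, -27.83]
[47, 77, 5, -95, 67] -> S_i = Random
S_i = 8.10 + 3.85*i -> [8.1, 11.95, 15.8, 19.65, 23.5]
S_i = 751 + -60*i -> [751, 691, 631, 571, 511]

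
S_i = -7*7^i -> [-7, -49, -343, -2401, -16807]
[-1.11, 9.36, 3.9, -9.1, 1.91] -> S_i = Random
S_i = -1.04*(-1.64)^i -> [-1.04, 1.71, -2.8, 4.59, -7.52]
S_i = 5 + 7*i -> [5, 12, 19, 26, 33]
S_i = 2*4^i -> [2, 8, 32, 128, 512]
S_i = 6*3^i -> [6, 18, 54, 162, 486]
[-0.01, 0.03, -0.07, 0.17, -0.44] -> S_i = -0.01*(-2.57)^i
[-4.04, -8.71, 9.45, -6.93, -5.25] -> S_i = Random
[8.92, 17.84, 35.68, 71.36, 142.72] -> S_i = 8.92*2.00^i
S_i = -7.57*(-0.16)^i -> [-7.57, 1.21, -0.19, 0.03, -0.0]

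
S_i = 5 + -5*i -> [5, 0, -5, -10, -15]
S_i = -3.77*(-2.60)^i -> [-3.77, 9.8, -25.49, 66.26, -172.28]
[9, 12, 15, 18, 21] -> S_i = 9 + 3*i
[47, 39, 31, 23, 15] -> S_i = 47 + -8*i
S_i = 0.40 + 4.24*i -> [0.4, 4.64, 8.88, 13.12, 17.36]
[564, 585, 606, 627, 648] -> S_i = 564 + 21*i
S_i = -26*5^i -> [-26, -130, -650, -3250, -16250]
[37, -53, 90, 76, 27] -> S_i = Random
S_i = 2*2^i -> [2, 4, 8, 16, 32]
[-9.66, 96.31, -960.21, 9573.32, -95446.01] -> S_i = -9.66*(-9.97)^i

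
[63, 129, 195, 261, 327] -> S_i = 63 + 66*i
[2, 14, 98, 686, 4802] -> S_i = 2*7^i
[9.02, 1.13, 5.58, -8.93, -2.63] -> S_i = Random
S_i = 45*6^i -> [45, 270, 1620, 9720, 58320]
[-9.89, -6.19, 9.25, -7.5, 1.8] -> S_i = Random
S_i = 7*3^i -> [7, 21, 63, 189, 567]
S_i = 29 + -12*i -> [29, 17, 5, -7, -19]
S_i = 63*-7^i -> [63, -441, 3087, -21609, 151263]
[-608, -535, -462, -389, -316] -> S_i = -608 + 73*i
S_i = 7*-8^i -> [7, -56, 448, -3584, 28672]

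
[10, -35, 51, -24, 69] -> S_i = Random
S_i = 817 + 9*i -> [817, 826, 835, 844, 853]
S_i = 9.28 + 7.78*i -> [9.28, 17.06, 24.84, 32.62, 40.4]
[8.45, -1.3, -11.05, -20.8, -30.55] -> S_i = 8.45 + -9.75*i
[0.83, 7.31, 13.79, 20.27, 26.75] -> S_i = 0.83 + 6.48*i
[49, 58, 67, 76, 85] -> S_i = 49 + 9*i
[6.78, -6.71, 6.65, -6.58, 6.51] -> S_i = 6.78*(-0.99)^i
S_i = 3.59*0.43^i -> [3.59, 1.54, 0.66, 0.29, 0.12]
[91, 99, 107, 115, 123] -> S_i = 91 + 8*i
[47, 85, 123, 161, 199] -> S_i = 47 + 38*i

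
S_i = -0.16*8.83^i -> [-0.16, -1.41, -12.48, -110.15, -972.66]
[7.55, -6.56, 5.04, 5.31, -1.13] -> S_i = Random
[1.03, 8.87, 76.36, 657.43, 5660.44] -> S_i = 1.03*8.61^i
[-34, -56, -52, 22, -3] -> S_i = Random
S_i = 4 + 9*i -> [4, 13, 22, 31, 40]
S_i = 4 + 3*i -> [4, 7, 10, 13, 16]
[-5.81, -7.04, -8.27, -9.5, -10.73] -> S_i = -5.81 + -1.23*i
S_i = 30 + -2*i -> [30, 28, 26, 24, 22]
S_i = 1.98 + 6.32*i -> [1.98, 8.3, 14.62, 20.94, 27.26]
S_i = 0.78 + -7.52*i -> [0.78, -6.74, -14.26, -21.78, -29.3]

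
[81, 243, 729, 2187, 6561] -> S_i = 81*3^i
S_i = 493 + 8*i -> [493, 501, 509, 517, 525]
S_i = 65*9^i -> [65, 585, 5265, 47385, 426465]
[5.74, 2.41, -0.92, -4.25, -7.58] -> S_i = 5.74 + -3.33*i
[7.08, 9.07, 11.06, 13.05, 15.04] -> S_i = 7.08 + 1.99*i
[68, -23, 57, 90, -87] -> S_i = Random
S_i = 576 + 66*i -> [576, 642, 708, 774, 840]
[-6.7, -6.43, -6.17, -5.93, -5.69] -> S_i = -6.70*0.96^i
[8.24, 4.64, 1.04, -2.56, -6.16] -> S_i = 8.24 + -3.60*i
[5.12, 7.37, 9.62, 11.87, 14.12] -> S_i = 5.12 + 2.25*i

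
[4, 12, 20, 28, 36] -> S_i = 4 + 8*i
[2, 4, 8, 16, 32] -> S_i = 2*2^i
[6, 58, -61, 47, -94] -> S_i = Random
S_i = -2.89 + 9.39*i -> [-2.89, 6.5, 15.89, 25.28, 34.67]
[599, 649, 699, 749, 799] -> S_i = 599 + 50*i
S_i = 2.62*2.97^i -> [2.62, 7.78, 23.11, 68.64, 203.86]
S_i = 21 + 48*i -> [21, 69, 117, 165, 213]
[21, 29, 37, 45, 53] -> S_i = 21 + 8*i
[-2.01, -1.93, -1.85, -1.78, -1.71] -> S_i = -2.01*0.96^i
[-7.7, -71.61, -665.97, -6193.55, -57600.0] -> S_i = -7.70*9.30^i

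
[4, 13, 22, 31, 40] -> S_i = 4 + 9*i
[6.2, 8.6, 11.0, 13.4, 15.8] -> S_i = 6.20 + 2.40*i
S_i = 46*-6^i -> [46, -276, 1656, -9936, 59616]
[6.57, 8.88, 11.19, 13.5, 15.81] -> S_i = 6.57 + 2.31*i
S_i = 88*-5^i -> [88, -440, 2200, -11000, 55000]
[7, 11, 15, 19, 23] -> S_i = 7 + 4*i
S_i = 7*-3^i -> [7, -21, 63, -189, 567]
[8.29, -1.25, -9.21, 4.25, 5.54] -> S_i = Random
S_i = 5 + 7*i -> [5, 12, 19, 26, 33]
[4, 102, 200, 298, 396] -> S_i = 4 + 98*i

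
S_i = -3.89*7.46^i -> [-3.89, -29.02, -216.48, -1614.98, -12047.72]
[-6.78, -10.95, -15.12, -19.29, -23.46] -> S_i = -6.78 + -4.17*i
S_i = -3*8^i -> [-3, -24, -192, -1536, -12288]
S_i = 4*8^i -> [4, 32, 256, 2048, 16384]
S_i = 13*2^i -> [13, 26, 52, 104, 208]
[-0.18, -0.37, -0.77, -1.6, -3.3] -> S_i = -0.18*2.07^i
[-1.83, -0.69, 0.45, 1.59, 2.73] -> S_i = -1.83 + 1.14*i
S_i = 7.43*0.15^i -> [7.43, 1.11, 0.17, 0.03, 0.0]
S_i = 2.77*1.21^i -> [2.77, 3.35, 4.06, 4.91, 5.94]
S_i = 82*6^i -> [82, 492, 2952, 17712, 106272]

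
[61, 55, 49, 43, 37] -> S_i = 61 + -6*i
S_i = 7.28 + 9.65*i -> [7.28, 16.93, 26.58, 36.23, 45.88]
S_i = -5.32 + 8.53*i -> [-5.32, 3.21, 11.74, 20.27, 28.8]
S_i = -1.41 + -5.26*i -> [-1.41, -6.67, -11.93, -17.19, -22.45]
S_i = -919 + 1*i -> [-919, -918, -917, -916, -915]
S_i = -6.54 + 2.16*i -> [-6.54, -4.38, -2.22, -0.06, 2.1]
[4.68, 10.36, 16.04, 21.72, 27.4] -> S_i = 4.68 + 5.68*i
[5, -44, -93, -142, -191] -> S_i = 5 + -49*i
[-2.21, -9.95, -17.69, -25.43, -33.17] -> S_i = -2.21 + -7.74*i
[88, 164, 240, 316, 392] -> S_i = 88 + 76*i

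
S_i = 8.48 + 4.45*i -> [8.48, 12.93, 17.38, 21.83, 26.28]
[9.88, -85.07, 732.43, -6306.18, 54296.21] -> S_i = 9.88*(-8.61)^i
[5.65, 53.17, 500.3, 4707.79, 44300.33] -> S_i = 5.65*9.41^i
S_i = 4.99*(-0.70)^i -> [4.99, -3.49, 2.45, -1.71, 1.2]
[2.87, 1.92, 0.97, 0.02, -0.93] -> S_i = 2.87 + -0.95*i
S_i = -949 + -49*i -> [-949, -998, -1047, -1096, -1145]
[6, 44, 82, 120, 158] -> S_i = 6 + 38*i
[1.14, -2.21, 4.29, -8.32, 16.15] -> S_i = 1.14*(-1.94)^i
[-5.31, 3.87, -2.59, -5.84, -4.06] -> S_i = Random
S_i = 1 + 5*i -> [1, 6, 11, 16, 21]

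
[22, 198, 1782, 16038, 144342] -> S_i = 22*9^i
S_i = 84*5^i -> [84, 420, 2100, 10500, 52500]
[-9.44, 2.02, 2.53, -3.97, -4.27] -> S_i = Random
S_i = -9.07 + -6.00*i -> [-9.07, -15.07, -21.07, -27.07, -33.07]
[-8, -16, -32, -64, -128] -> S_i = -8*2^i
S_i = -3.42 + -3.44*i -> [-3.42, -6.86, -10.3, -13.74, -17.18]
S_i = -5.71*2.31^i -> [-5.71, -13.19, -30.47, -70.38, -162.59]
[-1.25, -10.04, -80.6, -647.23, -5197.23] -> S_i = -1.25*8.03^i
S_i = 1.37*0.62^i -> [1.37, 0.85, 0.53, 0.33, 0.2]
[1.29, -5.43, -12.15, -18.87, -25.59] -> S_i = 1.29 + -6.72*i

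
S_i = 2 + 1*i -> [2, 3, 4, 5, 6]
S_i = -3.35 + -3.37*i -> [-3.35, -6.72, -10.09, -13.46, -16.83]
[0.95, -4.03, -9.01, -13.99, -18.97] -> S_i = 0.95 + -4.98*i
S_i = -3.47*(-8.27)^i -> [-3.47, 28.7, -237.32, 1962.66, -16231.23]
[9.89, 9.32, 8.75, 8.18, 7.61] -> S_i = 9.89 + -0.57*i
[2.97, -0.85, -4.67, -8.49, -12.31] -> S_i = 2.97 + -3.82*i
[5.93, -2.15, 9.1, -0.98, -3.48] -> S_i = Random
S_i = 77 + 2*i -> [77, 79, 81, 83, 85]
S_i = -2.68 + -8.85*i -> [-2.68, -11.53, -20.38, -29.23, -38.08]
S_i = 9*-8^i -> [9, -72, 576, -4608, 36864]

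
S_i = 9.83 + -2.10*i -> [9.83, 7.73, 5.63, 3.53, 1.43]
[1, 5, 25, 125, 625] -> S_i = 1*5^i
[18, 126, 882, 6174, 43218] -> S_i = 18*7^i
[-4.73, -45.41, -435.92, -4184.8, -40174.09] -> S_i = -4.73*9.60^i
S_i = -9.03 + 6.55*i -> [-9.03, -2.48, 4.07, 10.62, 17.17]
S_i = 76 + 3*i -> [76, 79, 82, 85, 88]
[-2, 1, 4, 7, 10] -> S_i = -2 + 3*i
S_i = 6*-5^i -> [6, -30, 150, -750, 3750]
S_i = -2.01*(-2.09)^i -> [-2.01, 4.2, -8.78, 18.35, -38.35]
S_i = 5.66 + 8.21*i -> [5.66, 13.87, 22.08, 30.29, 38.5]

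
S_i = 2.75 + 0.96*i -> [2.75, 3.71, 4.67, 5.63, 6.59]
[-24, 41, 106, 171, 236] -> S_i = -24 + 65*i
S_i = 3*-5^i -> [3, -15, 75, -375, 1875]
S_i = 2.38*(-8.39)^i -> [2.38, -19.97, 167.53, -1405.6, 11793.01]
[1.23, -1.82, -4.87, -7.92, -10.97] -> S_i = 1.23 + -3.05*i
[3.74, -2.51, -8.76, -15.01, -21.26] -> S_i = 3.74 + -6.25*i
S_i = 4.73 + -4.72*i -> [4.73, 0.01, -4.71, -9.43, -14.15]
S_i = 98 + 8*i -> [98, 106, 114, 122, 130]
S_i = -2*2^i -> [-2, -4, -8, -16, -32]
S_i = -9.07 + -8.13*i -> [-9.07, -17.2, -25.33, -33.46, -41.59]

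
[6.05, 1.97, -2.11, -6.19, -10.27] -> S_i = 6.05 + -4.08*i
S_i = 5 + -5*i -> [5, 0, -5, -10, -15]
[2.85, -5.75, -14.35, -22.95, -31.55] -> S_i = 2.85 + -8.60*i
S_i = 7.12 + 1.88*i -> [7.12, 9.0, 10.88, 12.76, 14.64]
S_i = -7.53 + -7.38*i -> [-7.53, -14.91, -22.29, -29.67, -37.05]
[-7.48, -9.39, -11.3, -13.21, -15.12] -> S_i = -7.48 + -1.91*i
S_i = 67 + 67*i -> [67, 134, 201, 268, 335]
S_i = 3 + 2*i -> [3, 5, 7, 9, 11]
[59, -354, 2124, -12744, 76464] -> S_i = 59*-6^i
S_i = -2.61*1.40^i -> [-2.61, -3.65, -5.12, -7.16, -10.03]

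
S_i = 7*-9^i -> [7, -63, 567, -5103, 45927]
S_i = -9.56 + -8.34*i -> [-9.56, -17.9, -26.24, -34.58, -42.92]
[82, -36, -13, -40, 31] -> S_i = Random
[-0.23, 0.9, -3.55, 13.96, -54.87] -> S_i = -0.23*(-3.93)^i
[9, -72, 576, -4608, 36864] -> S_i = 9*-8^i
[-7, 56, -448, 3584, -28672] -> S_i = -7*-8^i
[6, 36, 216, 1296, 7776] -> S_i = 6*6^i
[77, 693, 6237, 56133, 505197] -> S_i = 77*9^i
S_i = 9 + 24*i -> [9, 33, 57, 81, 105]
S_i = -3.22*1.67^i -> [-3.22, -5.38, -8.98, -15.0, -25.05]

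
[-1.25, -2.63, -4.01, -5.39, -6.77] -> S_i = -1.25 + -1.38*i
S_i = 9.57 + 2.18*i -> [9.57, 11.75, 13.93, 16.11, 18.29]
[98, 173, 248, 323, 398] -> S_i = 98 + 75*i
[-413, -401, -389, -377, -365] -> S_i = -413 + 12*i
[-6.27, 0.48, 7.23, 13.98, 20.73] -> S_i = -6.27 + 6.75*i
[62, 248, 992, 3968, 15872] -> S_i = 62*4^i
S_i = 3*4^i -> [3, 12, 48, 192, 768]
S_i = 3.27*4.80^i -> [3.27, 15.7, 75.34, 361.64, 1735.85]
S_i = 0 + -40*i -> [0, -40, -80, -120, -160]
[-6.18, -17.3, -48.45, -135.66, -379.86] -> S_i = -6.18*2.80^i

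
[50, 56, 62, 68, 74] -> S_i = 50 + 6*i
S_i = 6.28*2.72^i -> [6.28, 17.08, 46.46, 126.38, 343.74]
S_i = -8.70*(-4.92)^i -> [-8.7, 42.8, -210.6, 1036.13, -5097.76]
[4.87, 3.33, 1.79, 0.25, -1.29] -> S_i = 4.87 + -1.54*i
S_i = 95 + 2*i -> [95, 97, 99, 101, 103]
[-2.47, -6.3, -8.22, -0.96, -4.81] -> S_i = Random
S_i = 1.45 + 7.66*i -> [1.45, 9.11, 16.77, 24.43, 32.09]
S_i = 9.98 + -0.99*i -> [9.98, 8.99, 8.0, 7.01, 6.02]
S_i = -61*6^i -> [-61, -366, -2196, -13176, -79056]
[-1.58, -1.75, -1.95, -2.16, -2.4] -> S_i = -1.58*1.11^i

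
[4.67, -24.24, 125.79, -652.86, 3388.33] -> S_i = 4.67*(-5.19)^i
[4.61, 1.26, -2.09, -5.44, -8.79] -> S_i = 4.61 + -3.35*i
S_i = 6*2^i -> [6, 12, 24, 48, 96]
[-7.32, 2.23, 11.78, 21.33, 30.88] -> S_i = -7.32 + 9.55*i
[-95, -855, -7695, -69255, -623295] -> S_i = -95*9^i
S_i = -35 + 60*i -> [-35, 25, 85, 145, 205]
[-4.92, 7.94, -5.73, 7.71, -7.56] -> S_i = Random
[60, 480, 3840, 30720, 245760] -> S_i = 60*8^i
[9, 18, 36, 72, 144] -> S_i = 9*2^i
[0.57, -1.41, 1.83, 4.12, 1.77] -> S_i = Random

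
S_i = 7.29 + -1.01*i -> [7.29, 6.28, 5.27, 4.26, 3.25]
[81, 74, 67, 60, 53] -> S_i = 81 + -7*i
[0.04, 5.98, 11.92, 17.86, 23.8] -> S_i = 0.04 + 5.94*i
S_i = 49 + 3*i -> [49, 52, 55, 58, 61]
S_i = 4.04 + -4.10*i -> [4.04, -0.06, -4.16, -8.26, -12.36]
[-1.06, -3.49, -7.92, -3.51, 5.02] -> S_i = Random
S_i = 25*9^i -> [25, 225, 2025, 18225, 164025]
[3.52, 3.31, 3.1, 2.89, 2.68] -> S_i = 3.52 + -0.21*i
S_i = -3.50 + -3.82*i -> [-3.5, -7.32, -11.14, -14.96, -18.78]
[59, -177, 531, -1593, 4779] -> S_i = 59*-3^i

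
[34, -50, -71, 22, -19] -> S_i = Random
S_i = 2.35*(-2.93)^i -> [2.35, -6.89, 20.17, -59.11, 173.2]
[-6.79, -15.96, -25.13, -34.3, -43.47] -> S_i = -6.79 + -9.17*i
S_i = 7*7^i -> [7, 49, 343, 2401, 16807]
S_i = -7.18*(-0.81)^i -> [-7.18, 5.82, -4.71, 3.82, -3.09]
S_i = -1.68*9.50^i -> [-1.68, -15.96, -151.62, -1440.39, -13683.7]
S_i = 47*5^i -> [47, 235, 1175, 5875, 29375]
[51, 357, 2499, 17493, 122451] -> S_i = 51*7^i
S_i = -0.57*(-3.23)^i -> [-0.57, 1.84, -5.95, 19.21, -62.04]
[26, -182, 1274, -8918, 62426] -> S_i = 26*-7^i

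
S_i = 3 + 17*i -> [3, 20, 37, 54, 71]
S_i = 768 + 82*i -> [768, 850, 932, 1014, 1096]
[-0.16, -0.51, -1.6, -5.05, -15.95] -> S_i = -0.16*3.16^i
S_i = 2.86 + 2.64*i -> [2.86, 5.5, 8.14, 10.78, 13.42]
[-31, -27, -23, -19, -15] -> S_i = -31 + 4*i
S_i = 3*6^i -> [3, 18, 108, 648, 3888]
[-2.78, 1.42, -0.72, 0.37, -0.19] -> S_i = -2.78*(-0.51)^i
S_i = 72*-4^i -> [72, -288, 1152, -4608, 18432]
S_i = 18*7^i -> [18, 126, 882, 6174, 43218]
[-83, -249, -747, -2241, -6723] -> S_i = -83*3^i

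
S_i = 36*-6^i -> [36, -216, 1296, -7776, 46656]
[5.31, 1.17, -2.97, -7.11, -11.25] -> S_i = 5.31 + -4.14*i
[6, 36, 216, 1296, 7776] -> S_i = 6*6^i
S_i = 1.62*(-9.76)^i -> [1.62, -15.81, 154.32, -1506.14, 14699.9]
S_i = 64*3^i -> [64, 192, 576, 1728, 5184]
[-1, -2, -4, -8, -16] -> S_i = -1*2^i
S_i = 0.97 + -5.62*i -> [0.97, -4.65, -10.27, -15.89, -21.51]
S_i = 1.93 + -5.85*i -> [1.93, -3.92, -9.77, -15.62, -21.47]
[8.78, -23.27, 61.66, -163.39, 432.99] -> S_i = 8.78*(-2.65)^i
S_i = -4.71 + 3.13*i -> [-4.71, -1.58, 1.55, 4.68, 7.81]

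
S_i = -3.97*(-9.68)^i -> [-3.97, 38.43, -372.0, 3600.95, -34857.15]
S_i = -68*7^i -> [-68, -476, -3332, -23324, -163268]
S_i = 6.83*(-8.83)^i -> [6.83, -60.31, 532.53, -4702.22, 41520.59]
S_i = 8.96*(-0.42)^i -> [8.96, -3.76, 1.58, -0.66, 0.28]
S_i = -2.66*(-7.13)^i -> [-2.66, 18.97, -135.23, 964.16, -6874.48]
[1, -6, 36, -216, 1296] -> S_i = 1*-6^i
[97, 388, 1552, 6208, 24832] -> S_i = 97*4^i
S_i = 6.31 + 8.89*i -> [6.31, 15.2, 24.09, 32.98, 41.87]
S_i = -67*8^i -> [-67, -536, -4288, -34304, -274432]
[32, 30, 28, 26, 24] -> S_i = 32 + -2*i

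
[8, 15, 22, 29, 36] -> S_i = 8 + 7*i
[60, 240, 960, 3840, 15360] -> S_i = 60*4^i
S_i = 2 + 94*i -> [2, 96, 190, 284, 378]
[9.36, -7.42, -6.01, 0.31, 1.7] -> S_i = Random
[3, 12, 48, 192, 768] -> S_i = 3*4^i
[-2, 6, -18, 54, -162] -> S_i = -2*-3^i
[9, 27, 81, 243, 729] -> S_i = 9*3^i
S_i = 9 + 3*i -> [9, 12, 15, 18, 21]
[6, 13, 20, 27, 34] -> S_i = 6 + 7*i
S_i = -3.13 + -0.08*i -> [-3.13, -3.21, -3.29, -3.37, -3.45]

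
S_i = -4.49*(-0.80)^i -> [-4.49, 3.59, -2.87, 2.3, -1.84]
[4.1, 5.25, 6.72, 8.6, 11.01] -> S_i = 4.10*1.28^i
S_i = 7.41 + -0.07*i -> [7.41, 7.34, 7.27, 7.2, 7.13]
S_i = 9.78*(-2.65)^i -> [9.78, -25.92, 68.68, -182.0, 482.31]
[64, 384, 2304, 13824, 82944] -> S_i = 64*6^i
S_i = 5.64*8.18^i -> [5.64, 46.14, 377.39, 3087.02, 25251.8]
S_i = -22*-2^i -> [-22, 44, -88, 176, -352]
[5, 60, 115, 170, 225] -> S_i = 5 + 55*i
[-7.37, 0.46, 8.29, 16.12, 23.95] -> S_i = -7.37 + 7.83*i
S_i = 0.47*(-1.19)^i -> [0.47, -0.56, 0.67, -0.79, 0.94]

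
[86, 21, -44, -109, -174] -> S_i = 86 + -65*i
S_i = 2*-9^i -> [2, -18, 162, -1458, 13122]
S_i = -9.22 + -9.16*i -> [-9.22, -18.38, -27.54, -36.7, -45.86]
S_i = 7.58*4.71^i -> [7.58, 35.7, 168.16, 792.01, 3730.38]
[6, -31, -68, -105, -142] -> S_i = 6 + -37*i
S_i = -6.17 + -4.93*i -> [-6.17, -11.1, -16.03, -20.96, -25.89]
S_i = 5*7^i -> [5, 35, 245, 1715, 12005]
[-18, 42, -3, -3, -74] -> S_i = Random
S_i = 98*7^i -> [98, 686, 4802, 33614, 235298]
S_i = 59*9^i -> [59, 531, 4779, 43011, 387099]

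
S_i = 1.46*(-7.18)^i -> [1.46, -10.48, 75.27, -540.41, 3880.17]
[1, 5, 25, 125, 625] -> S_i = 1*5^i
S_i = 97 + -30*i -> [97, 67, 37, 7, -23]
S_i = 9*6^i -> [9, 54, 324, 1944, 11664]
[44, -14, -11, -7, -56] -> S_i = Random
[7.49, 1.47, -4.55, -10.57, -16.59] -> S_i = 7.49 + -6.02*i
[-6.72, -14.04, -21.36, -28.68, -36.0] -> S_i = -6.72 + -7.32*i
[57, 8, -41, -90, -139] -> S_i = 57 + -49*i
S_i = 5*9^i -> [5, 45, 405, 3645, 32805]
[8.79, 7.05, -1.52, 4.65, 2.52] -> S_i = Random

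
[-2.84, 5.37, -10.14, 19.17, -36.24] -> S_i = -2.84*(-1.89)^i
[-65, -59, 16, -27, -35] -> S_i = Random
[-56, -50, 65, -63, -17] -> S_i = Random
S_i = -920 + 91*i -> [-920, -829, -738, -647, -556]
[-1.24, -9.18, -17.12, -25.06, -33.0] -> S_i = -1.24 + -7.94*i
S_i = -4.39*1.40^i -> [-4.39, -6.15, -8.6, -12.05, -16.86]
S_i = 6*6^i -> [6, 36, 216, 1296, 7776]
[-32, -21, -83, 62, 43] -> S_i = Random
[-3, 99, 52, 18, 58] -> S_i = Random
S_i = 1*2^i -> [1, 2, 4, 8, 16]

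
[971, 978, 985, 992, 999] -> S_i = 971 + 7*i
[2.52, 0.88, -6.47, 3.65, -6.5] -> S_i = Random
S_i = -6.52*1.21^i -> [-6.52, -7.89, -9.55, -11.55, -13.98]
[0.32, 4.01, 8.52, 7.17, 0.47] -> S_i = Random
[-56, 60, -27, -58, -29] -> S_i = Random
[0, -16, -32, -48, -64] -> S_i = 0 + -16*i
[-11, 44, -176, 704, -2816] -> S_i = -11*-4^i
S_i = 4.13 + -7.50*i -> [4.13, -3.37, -10.87, -18.37, -25.87]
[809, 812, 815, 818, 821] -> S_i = 809 + 3*i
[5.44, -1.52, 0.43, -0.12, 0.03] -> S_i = 5.44*(-0.28)^i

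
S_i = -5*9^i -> [-5, -45, -405, -3645, -32805]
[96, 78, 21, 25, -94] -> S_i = Random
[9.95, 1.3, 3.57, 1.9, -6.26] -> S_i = Random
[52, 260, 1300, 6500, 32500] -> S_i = 52*5^i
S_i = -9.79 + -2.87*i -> [-9.79, -12.66, -15.53, -18.4, -21.27]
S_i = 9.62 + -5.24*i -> [9.62, 4.38, -0.86, -6.1, -11.34]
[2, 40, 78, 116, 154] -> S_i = 2 + 38*i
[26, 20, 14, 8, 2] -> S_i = 26 + -6*i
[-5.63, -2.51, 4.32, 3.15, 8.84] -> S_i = Random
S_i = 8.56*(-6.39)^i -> [8.56, -54.7, 349.52, -2233.45, 14271.75]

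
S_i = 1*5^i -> [1, 5, 25, 125, 625]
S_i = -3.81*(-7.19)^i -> [-3.81, 27.39, -196.96, 1416.16, -10182.17]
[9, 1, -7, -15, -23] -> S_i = 9 + -8*i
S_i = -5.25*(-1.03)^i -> [-5.25, 5.41, -5.57, 5.74, -5.91]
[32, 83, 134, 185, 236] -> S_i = 32 + 51*i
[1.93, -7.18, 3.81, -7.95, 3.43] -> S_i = Random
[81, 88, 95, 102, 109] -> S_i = 81 + 7*i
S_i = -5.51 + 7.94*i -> [-5.51, 2.43, 10.37, 18.31, 26.25]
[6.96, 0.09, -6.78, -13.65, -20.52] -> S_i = 6.96 + -6.87*i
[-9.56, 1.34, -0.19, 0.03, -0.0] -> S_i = -9.56*(-0.14)^i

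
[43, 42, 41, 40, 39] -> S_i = 43 + -1*i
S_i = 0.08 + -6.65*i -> [0.08, -6.57, -13.22, -19.87, -26.52]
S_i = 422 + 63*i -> [422, 485, 548, 611, 674]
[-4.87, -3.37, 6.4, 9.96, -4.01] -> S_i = Random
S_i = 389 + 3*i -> [389, 392, 395, 398, 401]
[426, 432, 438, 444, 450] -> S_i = 426 + 6*i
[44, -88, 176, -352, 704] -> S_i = 44*-2^i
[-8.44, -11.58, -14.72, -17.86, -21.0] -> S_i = -8.44 + -3.14*i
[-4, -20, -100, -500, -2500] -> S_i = -4*5^i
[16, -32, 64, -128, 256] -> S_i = 16*-2^i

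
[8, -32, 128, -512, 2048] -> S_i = 8*-4^i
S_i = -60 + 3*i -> [-60, -57, -54, -51, -48]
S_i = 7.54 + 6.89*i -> [7.54, 14.43, 21.32, 28.21, 35.1]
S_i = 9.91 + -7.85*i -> [9.91, 2.06, -5.79, -13.64, -21.49]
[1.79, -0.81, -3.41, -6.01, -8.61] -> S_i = 1.79 + -2.60*i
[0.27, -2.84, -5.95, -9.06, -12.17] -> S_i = 0.27 + -3.11*i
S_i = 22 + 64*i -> [22, 86, 150, 214, 278]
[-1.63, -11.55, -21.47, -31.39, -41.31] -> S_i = -1.63 + -9.92*i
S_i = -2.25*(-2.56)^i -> [-2.25, 5.76, -14.75, 37.75, -96.64]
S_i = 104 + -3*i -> [104, 101, 98, 95, 92]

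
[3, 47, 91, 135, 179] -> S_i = 3 + 44*i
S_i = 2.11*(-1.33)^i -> [2.11, -2.81, 3.73, -4.96, 6.6]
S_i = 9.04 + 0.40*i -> [9.04, 9.44, 9.84, 10.24, 10.64]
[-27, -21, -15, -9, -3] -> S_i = -27 + 6*i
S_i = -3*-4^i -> [-3, 12, -48, 192, -768]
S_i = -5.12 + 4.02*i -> [-5.12, -1.1, 2.92, 6.94, 10.96]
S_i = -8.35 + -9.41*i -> [-8.35, -17.76, -27.17, -36.58, -45.99]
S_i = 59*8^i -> [59, 472, 3776, 30208, 241664]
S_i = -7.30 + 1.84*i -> [-7.3, -5.46, -3.62, -1.78, 0.06]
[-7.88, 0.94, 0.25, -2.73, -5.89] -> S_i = Random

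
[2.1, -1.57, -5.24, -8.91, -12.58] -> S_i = 2.10 + -3.67*i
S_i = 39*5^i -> [39, 195, 975, 4875, 24375]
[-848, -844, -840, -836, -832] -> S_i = -848 + 4*i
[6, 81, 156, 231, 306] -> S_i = 6 + 75*i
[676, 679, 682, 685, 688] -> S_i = 676 + 3*i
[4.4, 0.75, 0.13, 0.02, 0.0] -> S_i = 4.40*0.17^i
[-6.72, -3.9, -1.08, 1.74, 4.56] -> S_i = -6.72 + 2.82*i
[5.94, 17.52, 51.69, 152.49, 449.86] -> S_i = 5.94*2.95^i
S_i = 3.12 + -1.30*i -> [3.12, 1.82, 0.52, -0.78, -2.08]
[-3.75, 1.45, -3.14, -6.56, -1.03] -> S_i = Random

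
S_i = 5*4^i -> [5, 20, 80, 320, 1280]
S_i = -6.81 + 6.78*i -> [-6.81, -0.03, 6.75, 13.53, 20.31]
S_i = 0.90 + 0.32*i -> [0.9, 1.22, 1.54, 1.86, 2.18]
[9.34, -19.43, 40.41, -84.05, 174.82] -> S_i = 9.34*(-2.08)^i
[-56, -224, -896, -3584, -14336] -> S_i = -56*4^i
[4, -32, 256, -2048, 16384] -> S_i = 4*-8^i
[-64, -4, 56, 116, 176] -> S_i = -64 + 60*i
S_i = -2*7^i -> [-2, -14, -98, -686, -4802]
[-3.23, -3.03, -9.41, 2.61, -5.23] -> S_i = Random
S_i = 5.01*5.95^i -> [5.01, 29.81, 177.37, 1055.33, 6279.22]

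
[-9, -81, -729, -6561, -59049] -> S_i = -9*9^i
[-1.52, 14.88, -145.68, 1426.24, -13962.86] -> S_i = -1.52*(-9.79)^i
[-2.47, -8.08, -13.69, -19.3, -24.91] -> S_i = -2.47 + -5.61*i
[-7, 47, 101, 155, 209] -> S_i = -7 + 54*i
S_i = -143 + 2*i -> [-143, -141, -139, -137, -135]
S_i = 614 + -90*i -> [614, 524, 434, 344, 254]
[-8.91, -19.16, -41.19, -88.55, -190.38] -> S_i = -8.91*2.15^i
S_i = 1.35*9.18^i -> [1.35, 12.39, 113.77, 1044.39, 9587.48]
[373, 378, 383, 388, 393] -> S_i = 373 + 5*i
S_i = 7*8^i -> [7, 56, 448, 3584, 28672]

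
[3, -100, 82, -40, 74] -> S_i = Random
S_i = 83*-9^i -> [83, -747, 6723, -60507, 544563]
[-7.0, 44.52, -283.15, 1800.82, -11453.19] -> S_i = -7.00*(-6.36)^i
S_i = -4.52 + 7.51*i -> [-4.52, 2.99, 10.5, 18.01, 25.52]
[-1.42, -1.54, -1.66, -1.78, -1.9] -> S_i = -1.42 + -0.12*i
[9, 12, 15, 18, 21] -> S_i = 9 + 3*i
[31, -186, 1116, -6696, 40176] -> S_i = 31*-6^i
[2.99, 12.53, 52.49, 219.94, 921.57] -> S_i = 2.99*4.19^i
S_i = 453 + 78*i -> [453, 531, 609, 687, 765]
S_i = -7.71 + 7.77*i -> [-7.71, 0.06, 7.83, 15.6, 23.37]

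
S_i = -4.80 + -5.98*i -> [-4.8, -10.78, -16.76, -22.74, -28.72]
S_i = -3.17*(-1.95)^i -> [-3.17, 6.18, -12.05, 23.51, -45.84]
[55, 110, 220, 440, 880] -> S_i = 55*2^i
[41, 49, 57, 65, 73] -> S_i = 41 + 8*i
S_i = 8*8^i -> [8, 64, 512, 4096, 32768]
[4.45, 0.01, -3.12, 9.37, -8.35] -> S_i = Random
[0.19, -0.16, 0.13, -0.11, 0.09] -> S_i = 0.19*(-0.83)^i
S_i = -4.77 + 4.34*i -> [-4.77, -0.43, 3.91, 8.25, 12.59]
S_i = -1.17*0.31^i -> [-1.17, -0.36, -0.11, -0.03, -0.01]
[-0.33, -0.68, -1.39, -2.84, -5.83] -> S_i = -0.33*2.05^i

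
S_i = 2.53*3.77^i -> [2.53, 9.54, 35.96, 135.56, 511.08]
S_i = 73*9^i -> [73, 657, 5913, 53217, 478953]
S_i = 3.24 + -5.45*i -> [3.24, -2.21, -7.66, -13.11, -18.56]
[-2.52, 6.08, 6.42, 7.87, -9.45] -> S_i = Random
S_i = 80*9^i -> [80, 720, 6480, 58320, 524880]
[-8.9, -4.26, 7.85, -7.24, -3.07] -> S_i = Random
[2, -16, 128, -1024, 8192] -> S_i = 2*-8^i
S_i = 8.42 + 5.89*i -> [8.42, 14.31, 20.2, 26.09, 31.98]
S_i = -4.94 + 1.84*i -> [-4.94, -3.1, -1.26, 0.58, 2.42]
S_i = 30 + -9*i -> [30, 21, 12, 3, -6]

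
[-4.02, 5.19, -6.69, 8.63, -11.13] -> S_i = -4.02*(-1.29)^i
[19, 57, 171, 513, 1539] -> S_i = 19*3^i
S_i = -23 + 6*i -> [-23, -17, -11, -5, 1]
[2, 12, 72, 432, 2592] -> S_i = 2*6^i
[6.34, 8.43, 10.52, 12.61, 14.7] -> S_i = 6.34 + 2.09*i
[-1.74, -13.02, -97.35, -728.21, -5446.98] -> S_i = -1.74*7.48^i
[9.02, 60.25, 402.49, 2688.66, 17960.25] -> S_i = 9.02*6.68^i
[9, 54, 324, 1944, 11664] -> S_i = 9*6^i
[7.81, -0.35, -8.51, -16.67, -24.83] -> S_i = 7.81 + -8.16*i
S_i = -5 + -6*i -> [-5, -11, -17, -23, -29]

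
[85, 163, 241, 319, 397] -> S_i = 85 + 78*i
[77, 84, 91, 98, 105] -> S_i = 77 + 7*i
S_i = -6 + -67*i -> [-6, -73, -140, -207, -274]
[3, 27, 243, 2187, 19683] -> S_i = 3*9^i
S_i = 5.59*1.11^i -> [5.59, 6.2, 6.89, 7.65, 8.49]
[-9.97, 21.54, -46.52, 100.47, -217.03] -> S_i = -9.97*(-2.16)^i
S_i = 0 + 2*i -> [0, 2, 4, 6, 8]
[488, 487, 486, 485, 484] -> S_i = 488 + -1*i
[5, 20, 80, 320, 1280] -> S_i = 5*4^i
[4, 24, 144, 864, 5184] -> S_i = 4*6^i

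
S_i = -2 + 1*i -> [-2, -1, 0, 1, 2]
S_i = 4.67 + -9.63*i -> [4.67, -4.96, -14.59, -24.22, -33.85]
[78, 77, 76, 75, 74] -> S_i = 78 + -1*i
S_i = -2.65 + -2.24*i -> [-2.65, -4.89, -7.13, -9.37, -11.61]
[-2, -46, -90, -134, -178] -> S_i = -2 + -44*i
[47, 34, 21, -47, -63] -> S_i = Random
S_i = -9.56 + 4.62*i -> [-9.56, -4.94, -0.32, 4.3, 8.92]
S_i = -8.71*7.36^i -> [-8.71, -64.11, -471.82, -3472.57, -25558.15]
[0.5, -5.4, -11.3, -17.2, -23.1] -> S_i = 0.50 + -5.90*i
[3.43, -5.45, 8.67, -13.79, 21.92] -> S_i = 3.43*(-1.59)^i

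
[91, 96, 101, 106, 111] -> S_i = 91 + 5*i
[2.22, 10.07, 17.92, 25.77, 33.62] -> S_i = 2.22 + 7.85*i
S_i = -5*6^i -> [-5, -30, -180, -1080, -6480]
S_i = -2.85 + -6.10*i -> [-2.85, -8.95, -15.05, -21.15, -27.25]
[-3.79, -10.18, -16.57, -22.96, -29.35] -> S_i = -3.79 + -6.39*i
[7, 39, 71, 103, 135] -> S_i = 7 + 32*i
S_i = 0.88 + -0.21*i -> [0.88, 0.67, 0.46, 0.25, 0.04]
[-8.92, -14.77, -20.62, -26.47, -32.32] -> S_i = -8.92 + -5.85*i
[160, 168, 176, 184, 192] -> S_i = 160 + 8*i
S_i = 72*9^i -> [72, 648, 5832, 52488, 472392]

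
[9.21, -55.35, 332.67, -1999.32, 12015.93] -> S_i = 9.21*(-6.01)^i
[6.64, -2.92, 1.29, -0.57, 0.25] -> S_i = 6.64*(-0.44)^i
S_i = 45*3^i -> [45, 135, 405, 1215, 3645]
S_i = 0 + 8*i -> [0, 8, 16, 24, 32]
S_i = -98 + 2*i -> [-98, -96, -94, -92, -90]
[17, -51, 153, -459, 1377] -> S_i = 17*-3^i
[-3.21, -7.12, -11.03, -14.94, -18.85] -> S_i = -3.21 + -3.91*i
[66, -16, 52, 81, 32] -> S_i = Random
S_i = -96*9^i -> [-96, -864, -7776, -69984, -629856]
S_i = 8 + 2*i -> [8, 10, 12, 14, 16]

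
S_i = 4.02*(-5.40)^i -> [4.02, -21.71, 117.22, -633.01, 3418.23]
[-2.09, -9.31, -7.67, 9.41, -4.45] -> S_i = Random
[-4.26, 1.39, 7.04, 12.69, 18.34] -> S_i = -4.26 + 5.65*i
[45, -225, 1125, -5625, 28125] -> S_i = 45*-5^i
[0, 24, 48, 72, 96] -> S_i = 0 + 24*i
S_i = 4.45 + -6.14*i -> [4.45, -1.69, -7.83, -13.97, -20.11]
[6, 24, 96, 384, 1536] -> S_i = 6*4^i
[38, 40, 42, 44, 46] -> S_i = 38 + 2*i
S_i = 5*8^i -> [5, 40, 320, 2560, 20480]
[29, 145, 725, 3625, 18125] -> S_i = 29*5^i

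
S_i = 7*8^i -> [7, 56, 448, 3584, 28672]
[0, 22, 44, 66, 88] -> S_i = 0 + 22*i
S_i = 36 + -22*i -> [36, 14, -8, -30, -52]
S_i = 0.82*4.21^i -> [0.82, 3.45, 14.53, 61.19, 257.6]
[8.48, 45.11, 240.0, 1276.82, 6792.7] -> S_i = 8.48*5.32^i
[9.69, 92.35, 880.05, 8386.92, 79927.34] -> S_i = 9.69*9.53^i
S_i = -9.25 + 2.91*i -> [-9.25, -6.34, -3.43, -0.52, 2.39]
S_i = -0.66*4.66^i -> [-0.66, -3.08, -14.33, -66.79, -311.23]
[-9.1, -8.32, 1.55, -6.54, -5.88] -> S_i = Random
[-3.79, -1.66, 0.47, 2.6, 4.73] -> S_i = -3.79 + 2.13*i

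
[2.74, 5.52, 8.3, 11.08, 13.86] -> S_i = 2.74 + 2.78*i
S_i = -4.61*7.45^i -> [-4.61, -34.34, -255.87, -1906.21, -14201.23]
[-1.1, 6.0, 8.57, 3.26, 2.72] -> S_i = Random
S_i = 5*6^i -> [5, 30, 180, 1080, 6480]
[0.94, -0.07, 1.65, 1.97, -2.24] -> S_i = Random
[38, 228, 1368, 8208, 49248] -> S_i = 38*6^i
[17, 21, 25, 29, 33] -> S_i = 17 + 4*i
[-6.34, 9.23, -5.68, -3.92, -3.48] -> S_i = Random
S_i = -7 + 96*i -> [-7, 89, 185, 281, 377]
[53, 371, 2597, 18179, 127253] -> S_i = 53*7^i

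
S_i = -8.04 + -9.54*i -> [-8.04, -17.58, -27.12, -36.66, -46.2]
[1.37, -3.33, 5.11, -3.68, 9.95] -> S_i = Random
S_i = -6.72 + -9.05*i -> [-6.72, -15.77, -24.82, -33.87, -42.92]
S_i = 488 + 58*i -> [488, 546, 604, 662, 720]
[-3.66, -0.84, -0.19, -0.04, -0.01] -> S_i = -3.66*0.23^i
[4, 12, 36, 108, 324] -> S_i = 4*3^i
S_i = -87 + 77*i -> [-87, -10, 67, 144, 221]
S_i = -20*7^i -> [-20, -140, -980, -6860, -48020]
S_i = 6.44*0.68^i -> [6.44, 4.38, 2.98, 2.02, 1.38]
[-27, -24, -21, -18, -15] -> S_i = -27 + 3*i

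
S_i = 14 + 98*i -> [14, 112, 210, 308, 406]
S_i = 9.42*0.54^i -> [9.42, 5.09, 2.75, 1.48, 0.8]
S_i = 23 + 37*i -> [23, 60, 97, 134, 171]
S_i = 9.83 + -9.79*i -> [9.83, 0.04, -9.75, -19.54, -29.33]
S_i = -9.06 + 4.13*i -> [-9.06, -4.93, -0.8, 3.33, 7.46]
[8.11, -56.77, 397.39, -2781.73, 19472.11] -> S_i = 8.11*(-7.00)^i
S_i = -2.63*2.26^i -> [-2.63, -5.94, -13.43, -30.36, -68.61]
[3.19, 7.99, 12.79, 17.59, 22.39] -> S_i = 3.19 + 4.80*i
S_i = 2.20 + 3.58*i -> [2.2, 5.78, 9.36, 12.94, 16.52]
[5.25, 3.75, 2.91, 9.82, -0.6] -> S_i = Random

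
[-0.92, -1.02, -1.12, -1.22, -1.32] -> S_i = -0.92 + -0.10*i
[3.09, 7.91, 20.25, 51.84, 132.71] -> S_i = 3.09*2.56^i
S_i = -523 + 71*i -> [-523, -452, -381, -310, -239]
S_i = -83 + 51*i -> [-83, -32, 19, 70, 121]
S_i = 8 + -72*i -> [8, -64, -136, -208, -280]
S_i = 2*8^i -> [2, 16, 128, 1024, 8192]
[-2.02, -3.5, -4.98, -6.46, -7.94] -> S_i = -2.02 + -1.48*i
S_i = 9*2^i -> [9, 18, 36, 72, 144]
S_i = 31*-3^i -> [31, -93, 279, -837, 2511]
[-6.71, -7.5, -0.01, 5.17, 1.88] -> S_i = Random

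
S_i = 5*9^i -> [5, 45, 405, 3645, 32805]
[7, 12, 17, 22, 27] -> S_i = 7 + 5*i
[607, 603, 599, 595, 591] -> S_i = 607 + -4*i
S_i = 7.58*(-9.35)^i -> [7.58, -70.87, 662.66, -6195.89, 57931.62]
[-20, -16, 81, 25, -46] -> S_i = Random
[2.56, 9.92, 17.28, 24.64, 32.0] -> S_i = 2.56 + 7.36*i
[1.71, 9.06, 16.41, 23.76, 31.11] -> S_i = 1.71 + 7.35*i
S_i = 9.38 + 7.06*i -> [9.38, 16.44, 23.5, 30.56, 37.62]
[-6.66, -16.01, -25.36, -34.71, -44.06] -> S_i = -6.66 + -9.35*i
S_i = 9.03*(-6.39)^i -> [9.03, -57.7, 368.71, -2356.08, 15055.36]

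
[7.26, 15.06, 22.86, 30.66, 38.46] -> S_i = 7.26 + 7.80*i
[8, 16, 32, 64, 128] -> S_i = 8*2^i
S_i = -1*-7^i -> [-1, 7, -49, 343, -2401]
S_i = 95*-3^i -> [95, -285, 855, -2565, 7695]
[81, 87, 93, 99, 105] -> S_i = 81 + 6*i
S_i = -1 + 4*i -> [-1, 3, 7, 11, 15]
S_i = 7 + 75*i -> [7, 82, 157, 232, 307]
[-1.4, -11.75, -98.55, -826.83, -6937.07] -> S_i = -1.40*8.39^i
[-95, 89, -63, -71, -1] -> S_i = Random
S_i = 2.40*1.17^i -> [2.4, 2.81, 3.29, 3.84, 4.5]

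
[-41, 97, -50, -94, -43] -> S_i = Random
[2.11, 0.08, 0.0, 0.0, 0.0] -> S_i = 2.11*0.04^i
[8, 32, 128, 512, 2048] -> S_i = 8*4^i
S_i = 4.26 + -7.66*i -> [4.26, -3.4, -11.06, -18.72, -26.38]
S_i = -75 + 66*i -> [-75, -9, 57, 123, 189]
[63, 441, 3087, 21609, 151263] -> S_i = 63*7^i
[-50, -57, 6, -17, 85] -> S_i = Random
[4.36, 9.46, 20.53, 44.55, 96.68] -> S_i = 4.36*2.17^i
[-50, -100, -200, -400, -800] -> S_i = -50*2^i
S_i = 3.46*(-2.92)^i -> [3.46, -10.1, 29.5, -86.14, 251.54]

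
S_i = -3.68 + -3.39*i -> [-3.68, -7.07, -10.46, -13.85, -17.24]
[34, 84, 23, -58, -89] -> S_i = Random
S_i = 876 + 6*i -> [876, 882, 888, 894, 900]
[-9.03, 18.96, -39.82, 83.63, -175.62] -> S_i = -9.03*(-2.10)^i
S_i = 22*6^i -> [22, 132, 792, 4752, 28512]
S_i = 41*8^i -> [41, 328, 2624, 20992, 167936]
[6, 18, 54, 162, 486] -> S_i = 6*3^i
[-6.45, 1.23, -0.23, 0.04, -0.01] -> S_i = -6.45*(-0.19)^i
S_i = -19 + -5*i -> [-19, -24, -29, -34, -39]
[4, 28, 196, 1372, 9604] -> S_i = 4*7^i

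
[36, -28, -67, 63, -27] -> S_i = Random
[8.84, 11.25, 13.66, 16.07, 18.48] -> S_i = 8.84 + 2.41*i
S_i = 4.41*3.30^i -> [4.41, 14.55, 48.02, 158.48, 522.99]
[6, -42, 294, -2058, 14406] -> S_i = 6*-7^i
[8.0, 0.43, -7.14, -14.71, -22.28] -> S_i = 8.00 + -7.57*i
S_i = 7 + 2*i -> [7, 9, 11, 13, 15]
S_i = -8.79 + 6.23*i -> [-8.79, -2.56, 3.67, 9.9, 16.13]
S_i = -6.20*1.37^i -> [-6.2, -8.49, -11.64, -15.94, -21.84]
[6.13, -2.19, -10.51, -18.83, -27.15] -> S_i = 6.13 + -8.32*i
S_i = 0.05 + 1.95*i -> [0.05, 2.0, 3.95, 5.9, 7.85]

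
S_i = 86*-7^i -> [86, -602, 4214, -29498, 206486]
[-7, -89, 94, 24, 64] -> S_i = Random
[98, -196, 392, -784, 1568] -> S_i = 98*-2^i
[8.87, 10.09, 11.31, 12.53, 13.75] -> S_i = 8.87 + 1.22*i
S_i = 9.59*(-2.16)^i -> [9.59, -20.71, 44.74, -96.65, 208.75]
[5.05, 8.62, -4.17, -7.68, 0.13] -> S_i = Random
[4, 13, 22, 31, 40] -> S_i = 4 + 9*i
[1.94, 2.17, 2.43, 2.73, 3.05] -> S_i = 1.94*1.12^i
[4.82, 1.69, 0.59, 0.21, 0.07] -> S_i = 4.82*0.35^i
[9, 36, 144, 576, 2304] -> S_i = 9*4^i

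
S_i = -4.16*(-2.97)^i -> [-4.16, 12.36, -36.69, 108.98, -323.68]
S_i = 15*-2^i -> [15, -30, 60, -120, 240]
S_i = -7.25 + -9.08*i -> [-7.25, -16.33, -25.41, -34.49, -43.57]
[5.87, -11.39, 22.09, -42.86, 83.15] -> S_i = 5.87*(-1.94)^i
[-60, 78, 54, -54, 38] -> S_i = Random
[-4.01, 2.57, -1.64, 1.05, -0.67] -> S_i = -4.01*(-0.64)^i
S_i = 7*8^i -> [7, 56, 448, 3584, 28672]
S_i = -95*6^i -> [-95, -570, -3420, -20520, -123120]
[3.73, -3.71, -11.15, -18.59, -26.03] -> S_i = 3.73 + -7.44*i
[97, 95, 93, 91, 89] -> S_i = 97 + -2*i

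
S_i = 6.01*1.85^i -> [6.01, 11.12, 20.57, 38.05, 70.4]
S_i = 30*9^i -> [30, 270, 2430, 21870, 196830]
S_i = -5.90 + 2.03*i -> [-5.9, -3.87, -1.84, 0.19, 2.22]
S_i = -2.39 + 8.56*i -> [-2.39, 6.17, 14.73, 23.29, 31.85]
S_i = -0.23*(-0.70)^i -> [-0.23, 0.16, -0.11, 0.08, -0.06]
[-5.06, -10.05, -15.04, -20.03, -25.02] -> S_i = -5.06 + -4.99*i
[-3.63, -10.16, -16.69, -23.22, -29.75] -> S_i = -3.63 + -6.53*i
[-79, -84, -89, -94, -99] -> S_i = -79 + -5*i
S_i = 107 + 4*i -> [107, 111, 115, 119, 123]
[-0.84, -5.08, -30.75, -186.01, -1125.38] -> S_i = -0.84*6.05^i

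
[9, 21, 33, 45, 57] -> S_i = 9 + 12*i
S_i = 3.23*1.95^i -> [3.23, 6.3, 12.28, 23.95, 46.7]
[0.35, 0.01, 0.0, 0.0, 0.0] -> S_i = 0.35*0.02^i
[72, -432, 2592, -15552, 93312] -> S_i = 72*-6^i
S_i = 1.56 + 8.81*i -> [1.56, 10.37, 19.18, 27.99, 36.8]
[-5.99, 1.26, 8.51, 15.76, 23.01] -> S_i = -5.99 + 7.25*i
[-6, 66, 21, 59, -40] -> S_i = Random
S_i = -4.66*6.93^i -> [-4.66, -32.29, -223.8, -1550.91, -10747.78]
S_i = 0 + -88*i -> [0, -88, -176, -264, -352]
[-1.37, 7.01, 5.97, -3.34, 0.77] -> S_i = Random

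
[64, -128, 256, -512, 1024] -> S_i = 64*-2^i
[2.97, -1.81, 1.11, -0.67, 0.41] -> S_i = 2.97*(-0.61)^i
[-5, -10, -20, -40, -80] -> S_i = -5*2^i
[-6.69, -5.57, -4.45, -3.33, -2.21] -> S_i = -6.69 + 1.12*i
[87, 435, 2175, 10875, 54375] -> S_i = 87*5^i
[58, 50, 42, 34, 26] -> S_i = 58 + -8*i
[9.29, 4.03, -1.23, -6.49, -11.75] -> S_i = 9.29 + -5.26*i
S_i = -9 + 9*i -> [-9, 0, 9, 18, 27]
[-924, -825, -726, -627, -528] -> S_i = -924 + 99*i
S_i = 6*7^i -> [6, 42, 294, 2058, 14406]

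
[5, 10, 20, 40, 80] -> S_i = 5*2^i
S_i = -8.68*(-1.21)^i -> [-8.68, 10.5, -12.71, 15.38, -18.61]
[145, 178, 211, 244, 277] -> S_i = 145 + 33*i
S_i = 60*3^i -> [60, 180, 540, 1620, 4860]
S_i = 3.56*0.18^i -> [3.56, 0.64, 0.12, 0.02, 0.0]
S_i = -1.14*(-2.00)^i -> [-1.14, 2.28, -4.56, 9.12, -18.24]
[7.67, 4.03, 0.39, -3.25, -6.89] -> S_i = 7.67 + -3.64*i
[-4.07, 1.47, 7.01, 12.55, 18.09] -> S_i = -4.07 + 5.54*i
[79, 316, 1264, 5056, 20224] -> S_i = 79*4^i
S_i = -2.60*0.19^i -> [-2.6, -0.49, -0.09, -0.02, -0.0]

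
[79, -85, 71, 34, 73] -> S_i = Random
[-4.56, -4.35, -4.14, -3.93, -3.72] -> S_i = -4.56 + 0.21*i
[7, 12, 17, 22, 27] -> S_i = 7 + 5*i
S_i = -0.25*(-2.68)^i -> [-0.25, 0.67, -1.8, 4.81, -12.9]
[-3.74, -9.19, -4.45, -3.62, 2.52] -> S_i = Random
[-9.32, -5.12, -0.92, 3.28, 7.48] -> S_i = -9.32 + 4.20*i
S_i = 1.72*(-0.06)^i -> [1.72, -0.1, 0.01, -0.0, 0.0]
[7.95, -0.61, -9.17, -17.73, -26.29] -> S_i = 7.95 + -8.56*i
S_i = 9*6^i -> [9, 54, 324, 1944, 11664]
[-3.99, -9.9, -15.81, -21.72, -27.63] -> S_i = -3.99 + -5.91*i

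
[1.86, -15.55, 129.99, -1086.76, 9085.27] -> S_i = 1.86*(-8.36)^i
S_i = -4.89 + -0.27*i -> [-4.89, -5.16, -5.43, -5.7, -5.97]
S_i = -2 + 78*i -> [-2, 76, 154, 232, 310]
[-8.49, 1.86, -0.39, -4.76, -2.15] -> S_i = Random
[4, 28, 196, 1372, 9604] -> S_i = 4*7^i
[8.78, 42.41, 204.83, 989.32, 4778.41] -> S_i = 8.78*4.83^i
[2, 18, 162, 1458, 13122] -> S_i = 2*9^i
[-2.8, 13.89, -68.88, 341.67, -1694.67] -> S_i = -2.80*(-4.96)^i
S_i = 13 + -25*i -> [13, -12, -37, -62, -87]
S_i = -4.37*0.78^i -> [-4.37, -3.41, -2.66, -2.07, -1.62]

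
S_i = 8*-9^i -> [8, -72, 648, -5832, 52488]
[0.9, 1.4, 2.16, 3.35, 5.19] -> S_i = 0.90*1.55^i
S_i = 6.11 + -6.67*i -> [6.11, -0.56, -7.23, -13.9, -20.57]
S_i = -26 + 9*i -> [-26, -17, -8, 1, 10]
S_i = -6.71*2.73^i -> [-6.71, -18.32, -50.01, -136.52, -372.71]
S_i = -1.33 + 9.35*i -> [-1.33, 8.02, 17.37, 26.72, 36.07]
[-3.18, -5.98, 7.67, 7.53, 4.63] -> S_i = Random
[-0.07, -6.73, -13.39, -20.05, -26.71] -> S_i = -0.07 + -6.66*i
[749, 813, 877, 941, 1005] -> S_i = 749 + 64*i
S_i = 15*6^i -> [15, 90, 540, 3240, 19440]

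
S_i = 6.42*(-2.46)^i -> [6.42, -15.79, 38.85, -95.57, 235.11]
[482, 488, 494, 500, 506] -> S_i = 482 + 6*i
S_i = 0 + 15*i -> [0, 15, 30, 45, 60]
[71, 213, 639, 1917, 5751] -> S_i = 71*3^i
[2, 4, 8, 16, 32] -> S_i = 2*2^i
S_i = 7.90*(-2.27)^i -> [7.9, -17.93, 40.71, -92.41, 209.76]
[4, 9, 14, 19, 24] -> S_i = 4 + 5*i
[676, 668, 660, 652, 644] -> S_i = 676 + -8*i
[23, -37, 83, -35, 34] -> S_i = Random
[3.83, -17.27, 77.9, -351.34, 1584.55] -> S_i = 3.83*(-4.51)^i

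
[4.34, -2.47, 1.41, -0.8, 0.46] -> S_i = 4.34*(-0.57)^i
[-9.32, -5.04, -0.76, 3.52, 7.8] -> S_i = -9.32 + 4.28*i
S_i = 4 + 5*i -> [4, 9, 14, 19, 24]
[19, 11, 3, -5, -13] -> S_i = 19 + -8*i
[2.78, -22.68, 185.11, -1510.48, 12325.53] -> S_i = 2.78*(-8.16)^i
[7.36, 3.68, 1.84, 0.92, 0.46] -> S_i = 7.36*0.50^i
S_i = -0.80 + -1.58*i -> [-0.8, -2.38, -3.96, -5.54, -7.12]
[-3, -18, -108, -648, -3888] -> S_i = -3*6^i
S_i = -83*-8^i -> [-83, 664, -5312, 42496, -339968]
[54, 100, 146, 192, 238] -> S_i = 54 + 46*i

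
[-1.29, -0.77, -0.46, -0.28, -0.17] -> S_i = -1.29*0.60^i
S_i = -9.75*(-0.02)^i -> [-9.75, 0.2, -0.0, 0.0, -0.0]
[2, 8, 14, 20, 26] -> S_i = 2 + 6*i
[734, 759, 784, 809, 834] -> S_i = 734 + 25*i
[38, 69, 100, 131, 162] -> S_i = 38 + 31*i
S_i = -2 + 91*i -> [-2, 89, 180, 271, 362]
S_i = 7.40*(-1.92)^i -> [7.4, -14.21, 27.28, -52.38, 100.56]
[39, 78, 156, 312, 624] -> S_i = 39*2^i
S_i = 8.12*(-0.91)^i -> [8.12, -7.39, 6.72, -6.12, 5.57]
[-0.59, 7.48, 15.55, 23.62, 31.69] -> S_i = -0.59 + 8.07*i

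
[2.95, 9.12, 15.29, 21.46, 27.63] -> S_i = 2.95 + 6.17*i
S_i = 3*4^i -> [3, 12, 48, 192, 768]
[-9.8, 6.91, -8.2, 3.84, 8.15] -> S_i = Random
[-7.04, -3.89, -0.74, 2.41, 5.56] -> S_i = -7.04 + 3.15*i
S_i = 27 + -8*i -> [27, 19, 11, 3, -5]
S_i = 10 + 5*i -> [10, 15, 20, 25, 30]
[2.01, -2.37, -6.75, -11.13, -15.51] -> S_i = 2.01 + -4.38*i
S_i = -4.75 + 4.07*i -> [-4.75, -0.68, 3.39, 7.46, 11.53]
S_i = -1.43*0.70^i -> [-1.43, -1.0, -0.7, -0.49, -0.34]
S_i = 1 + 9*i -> [1, 10, 19, 28, 37]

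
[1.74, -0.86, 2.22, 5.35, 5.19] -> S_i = Random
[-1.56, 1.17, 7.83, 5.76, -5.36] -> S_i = Random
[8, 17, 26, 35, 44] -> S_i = 8 + 9*i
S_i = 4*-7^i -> [4, -28, 196, -1372, 9604]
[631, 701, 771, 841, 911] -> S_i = 631 + 70*i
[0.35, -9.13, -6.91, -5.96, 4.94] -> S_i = Random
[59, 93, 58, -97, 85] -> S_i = Random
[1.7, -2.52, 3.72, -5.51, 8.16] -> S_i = 1.70*(-1.48)^i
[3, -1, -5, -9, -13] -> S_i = 3 + -4*i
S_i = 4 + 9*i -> [4, 13, 22, 31, 40]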